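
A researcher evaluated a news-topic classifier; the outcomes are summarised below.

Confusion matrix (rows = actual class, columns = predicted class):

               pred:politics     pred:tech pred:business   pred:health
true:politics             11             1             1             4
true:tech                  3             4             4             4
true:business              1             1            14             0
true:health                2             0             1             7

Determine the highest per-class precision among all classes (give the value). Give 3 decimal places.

0.700

Per-class precision (TP/(TP+FP)):
  politics: TP=11, FP=3+1+2=6 → 11/17 = 0.6471
  tech: TP=4, FP=1+1+0=2 → 4/6 = 0.6667
  business: TP=14, FP=1+4+1=6 → 14/20 = 0.7000
  health: TP=7, FP=4+4+0=8 → 7/15 = 0.4667
Highest is class 'business' with precision = 0.700.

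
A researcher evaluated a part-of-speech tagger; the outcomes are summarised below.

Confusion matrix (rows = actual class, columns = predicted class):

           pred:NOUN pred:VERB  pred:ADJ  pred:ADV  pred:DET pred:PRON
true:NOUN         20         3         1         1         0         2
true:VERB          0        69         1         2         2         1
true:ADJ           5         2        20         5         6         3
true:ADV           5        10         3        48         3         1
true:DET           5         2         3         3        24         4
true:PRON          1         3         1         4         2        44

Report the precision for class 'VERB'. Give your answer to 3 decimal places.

0.775

Take TP from the diagonal, FP from the rest of the 'VERB' prediction marginal, FN from the rest of the 'VERB' actual marginal.
precision = TP/(TP+FP).
VERB: TP=69, FP=3+2+10+2+3=20 → 69/89 = 0.7753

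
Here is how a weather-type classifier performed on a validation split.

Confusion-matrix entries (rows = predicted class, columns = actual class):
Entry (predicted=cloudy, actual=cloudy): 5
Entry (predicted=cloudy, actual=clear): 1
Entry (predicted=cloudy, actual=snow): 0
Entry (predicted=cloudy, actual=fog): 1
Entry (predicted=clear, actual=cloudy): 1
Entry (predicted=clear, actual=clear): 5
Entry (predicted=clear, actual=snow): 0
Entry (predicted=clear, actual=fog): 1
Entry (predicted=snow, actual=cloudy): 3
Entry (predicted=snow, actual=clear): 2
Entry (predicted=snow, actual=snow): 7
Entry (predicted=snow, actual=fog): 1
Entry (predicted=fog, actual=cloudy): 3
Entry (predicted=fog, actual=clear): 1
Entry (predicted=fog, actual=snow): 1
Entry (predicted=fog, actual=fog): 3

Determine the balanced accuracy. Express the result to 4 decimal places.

Balanced accuracy = mean of per-class recall.
  cloudy: recall = 5/12 = 0.41667
  clear: recall = 5/9 = 0.55556
  snow: recall = 7/8 = 0.87500
  fog: recall = 3/6 = 0.50000
Mean = (0.41667 + 0.55556 + 0.87500 + 0.50000) / 4 = 0.5868

0.5868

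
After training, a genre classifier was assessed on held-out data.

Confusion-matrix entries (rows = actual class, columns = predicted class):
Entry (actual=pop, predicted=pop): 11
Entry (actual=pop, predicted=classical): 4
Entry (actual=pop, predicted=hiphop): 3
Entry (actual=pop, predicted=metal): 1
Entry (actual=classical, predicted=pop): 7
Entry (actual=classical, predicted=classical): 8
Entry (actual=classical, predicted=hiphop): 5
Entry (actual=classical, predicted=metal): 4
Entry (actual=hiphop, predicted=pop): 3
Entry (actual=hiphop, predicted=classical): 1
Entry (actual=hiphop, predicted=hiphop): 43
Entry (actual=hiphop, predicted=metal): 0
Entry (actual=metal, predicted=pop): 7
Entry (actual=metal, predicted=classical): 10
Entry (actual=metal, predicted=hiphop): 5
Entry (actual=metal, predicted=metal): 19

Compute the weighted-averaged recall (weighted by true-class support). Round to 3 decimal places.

Per-class recall (TP/(TP+FN)):
  pop: TP=11, FN=4+3+1=8 → 11/19 = 0.5789
  classical: TP=8, FN=7+5+4=16 → 8/24 = 0.3333
  hiphop: TP=43, FN=3+1+0=4 → 43/47 = 0.9149
  metal: TP=19, FN=7+10+5=22 → 19/41 = 0.4634
Weighted-recall = Σ (supportᵢ/N)·recallᵢ with N=131: (19/131)·0.5789 + (24/131)·0.3333 + (47/131)·0.9149 + (41/131)·0.4634 = 0.618

0.618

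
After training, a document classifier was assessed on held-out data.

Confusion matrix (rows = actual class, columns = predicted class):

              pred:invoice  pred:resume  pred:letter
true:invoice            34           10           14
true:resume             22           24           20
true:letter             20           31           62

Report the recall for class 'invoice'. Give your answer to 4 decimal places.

0.5862

recall = TP/(TP+FN).
invoice: TP=34, FN=10+14=24 → 34/58 = 0.58621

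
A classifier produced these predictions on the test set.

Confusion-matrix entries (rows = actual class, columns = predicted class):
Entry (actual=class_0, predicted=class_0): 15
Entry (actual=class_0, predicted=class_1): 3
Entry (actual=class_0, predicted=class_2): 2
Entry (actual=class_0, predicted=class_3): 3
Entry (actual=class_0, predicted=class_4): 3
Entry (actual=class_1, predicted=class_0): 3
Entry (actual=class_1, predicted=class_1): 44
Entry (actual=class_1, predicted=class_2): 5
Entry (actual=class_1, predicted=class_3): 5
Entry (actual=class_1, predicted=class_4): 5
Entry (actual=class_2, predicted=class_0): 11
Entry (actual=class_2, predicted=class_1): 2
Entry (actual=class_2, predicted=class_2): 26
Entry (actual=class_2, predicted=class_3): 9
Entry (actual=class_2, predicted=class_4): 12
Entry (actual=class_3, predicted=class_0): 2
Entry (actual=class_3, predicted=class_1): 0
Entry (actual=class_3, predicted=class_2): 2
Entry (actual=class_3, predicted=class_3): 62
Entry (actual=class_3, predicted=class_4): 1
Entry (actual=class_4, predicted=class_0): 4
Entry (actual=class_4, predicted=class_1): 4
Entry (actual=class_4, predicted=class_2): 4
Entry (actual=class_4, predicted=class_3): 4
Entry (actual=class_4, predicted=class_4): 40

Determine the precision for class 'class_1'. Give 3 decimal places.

precision = TP/(TP+FP).
class_1: TP=44, FP=3+2+0+4=9 → 44/53 = 0.8302

0.830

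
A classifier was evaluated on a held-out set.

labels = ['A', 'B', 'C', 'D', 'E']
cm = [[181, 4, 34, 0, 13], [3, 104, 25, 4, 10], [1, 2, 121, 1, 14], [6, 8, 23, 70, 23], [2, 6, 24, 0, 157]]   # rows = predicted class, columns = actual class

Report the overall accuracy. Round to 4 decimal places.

Accuracy = trace / total = (181+104+121+70+157=633) / 836 = 633/836 = 0.7572

0.7572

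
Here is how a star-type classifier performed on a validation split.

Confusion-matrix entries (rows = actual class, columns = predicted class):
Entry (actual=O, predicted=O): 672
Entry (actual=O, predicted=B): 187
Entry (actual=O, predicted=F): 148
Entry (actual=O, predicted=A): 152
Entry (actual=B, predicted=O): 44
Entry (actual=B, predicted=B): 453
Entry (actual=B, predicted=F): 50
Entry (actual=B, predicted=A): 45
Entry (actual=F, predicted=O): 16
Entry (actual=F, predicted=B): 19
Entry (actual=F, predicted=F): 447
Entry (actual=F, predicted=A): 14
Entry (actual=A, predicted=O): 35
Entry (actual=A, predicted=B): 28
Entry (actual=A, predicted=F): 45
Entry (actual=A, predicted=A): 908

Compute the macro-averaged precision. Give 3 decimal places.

0.749

Per-class precision (TP/(TP+FP)):
  O: TP=672, FP=44+16+35=95 → 672/767 = 0.8761
  B: TP=453, FP=187+19+28=234 → 453/687 = 0.6594
  F: TP=447, FP=148+50+45=243 → 447/690 = 0.6478
  A: TP=908, FP=152+45+14=211 → 908/1119 = 0.8114
Macro-precision = mean = (0.8761 + 0.6594 + 0.6478 + 0.8114) / 4 = 0.749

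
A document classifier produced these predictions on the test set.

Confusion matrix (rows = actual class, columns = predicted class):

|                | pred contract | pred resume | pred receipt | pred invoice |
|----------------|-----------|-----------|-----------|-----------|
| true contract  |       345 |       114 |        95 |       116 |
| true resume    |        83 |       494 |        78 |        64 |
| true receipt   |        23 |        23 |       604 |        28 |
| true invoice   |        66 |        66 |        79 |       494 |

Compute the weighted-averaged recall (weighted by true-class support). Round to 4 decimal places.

Per-class recall (TP/(TP+FN)):
  contract: TP=345, FN=114+95+116=325 → 345/670 = 0.51493
  resume: TP=494, FN=83+78+64=225 → 494/719 = 0.68707
  receipt: TP=604, FN=23+23+28=74 → 604/678 = 0.89086
  invoice: TP=494, FN=66+66+79=211 → 494/705 = 0.70071
Weighted-recall = Σ (supportᵢ/N)·recallᵢ with N=2772: (670/2772)·0.51493 + (719/2772)·0.68707 + (678/2772)·0.89086 + (705/2772)·0.70071 = 0.6988

0.6988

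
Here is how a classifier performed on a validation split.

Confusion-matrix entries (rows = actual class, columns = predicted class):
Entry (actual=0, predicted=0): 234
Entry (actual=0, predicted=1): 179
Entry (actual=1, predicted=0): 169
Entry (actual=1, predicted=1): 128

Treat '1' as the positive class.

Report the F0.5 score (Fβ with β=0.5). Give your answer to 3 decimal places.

Fβ = (1+β²)·TP / ((1+β²)·TP + β²·FN + FP), with β²=1/4
= 1.25·128 / (1.25·128 + 0.25·169 + 179) = 0.420

0.420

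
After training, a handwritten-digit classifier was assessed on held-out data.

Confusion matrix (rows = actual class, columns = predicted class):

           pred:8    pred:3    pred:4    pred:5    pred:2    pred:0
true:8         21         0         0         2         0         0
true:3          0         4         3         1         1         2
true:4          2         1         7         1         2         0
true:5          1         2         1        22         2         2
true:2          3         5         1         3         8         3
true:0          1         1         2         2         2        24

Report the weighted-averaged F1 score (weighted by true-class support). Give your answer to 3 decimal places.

0.644

Per-class F1 score (2·TP/(2·TP+FP+FN)):
  8: TP=21, FP=0+2+1+3+1=7, FN=0+0+2+0+0=2 → 42/51 = 0.8235
  3: TP=4, FP=0+1+2+5+1=9, FN=0+3+1+1+2=7 → 8/24 = 0.3333
  4: TP=7, FP=0+3+1+1+2=7, FN=2+1+1+2+0=6 → 14/27 = 0.5185
  5: TP=22, FP=2+1+1+3+2=9, FN=1+2+1+2+2=8 → 44/61 = 0.7213
  2: TP=8, FP=0+1+2+2+2=7, FN=3+5+1+3+3=15 → 16/38 = 0.4211
  0: TP=24, FP=0+2+0+2+3=7, FN=1+1+2+2+2=8 → 48/63 = 0.7619
Weighted-F1 score = Σ (supportᵢ/N)·F1 scoreᵢ with N=132: (23/132)·0.8235 + (11/132)·0.3333 + (13/132)·0.5185 + (30/132)·0.7213 + (23/132)·0.4211 + (32/132)·0.7619 = 0.644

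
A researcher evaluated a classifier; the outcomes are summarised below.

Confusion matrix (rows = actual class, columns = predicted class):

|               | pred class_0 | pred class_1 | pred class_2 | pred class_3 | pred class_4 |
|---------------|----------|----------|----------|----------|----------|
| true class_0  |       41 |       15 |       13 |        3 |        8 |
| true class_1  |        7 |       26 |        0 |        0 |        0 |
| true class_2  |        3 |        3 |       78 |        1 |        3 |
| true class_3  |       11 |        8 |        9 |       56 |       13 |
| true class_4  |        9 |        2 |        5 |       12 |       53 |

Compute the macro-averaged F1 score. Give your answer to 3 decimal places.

Per-class F1 score (2·TP/(2·TP+FP+FN)):
  class_0: TP=41, FP=7+3+11+9=30, FN=15+13+3+8=39 → 82/151 = 0.5430
  class_1: TP=26, FP=15+3+8+2=28, FN=7+0+0+0=7 → 52/87 = 0.5977
  class_2: TP=78, FP=13+0+9+5=27, FN=3+3+1+3=10 → 156/193 = 0.8083
  class_3: TP=56, FP=3+0+1+12=16, FN=11+8+9+13=41 → 112/169 = 0.6627
  class_4: TP=53, FP=8+0+3+13=24, FN=9+2+5+12=28 → 106/158 = 0.6709
Macro-F1 score = mean = (0.5430 + 0.5977 + 0.8083 + 0.6627 + 0.6709) / 5 = 0.657

0.657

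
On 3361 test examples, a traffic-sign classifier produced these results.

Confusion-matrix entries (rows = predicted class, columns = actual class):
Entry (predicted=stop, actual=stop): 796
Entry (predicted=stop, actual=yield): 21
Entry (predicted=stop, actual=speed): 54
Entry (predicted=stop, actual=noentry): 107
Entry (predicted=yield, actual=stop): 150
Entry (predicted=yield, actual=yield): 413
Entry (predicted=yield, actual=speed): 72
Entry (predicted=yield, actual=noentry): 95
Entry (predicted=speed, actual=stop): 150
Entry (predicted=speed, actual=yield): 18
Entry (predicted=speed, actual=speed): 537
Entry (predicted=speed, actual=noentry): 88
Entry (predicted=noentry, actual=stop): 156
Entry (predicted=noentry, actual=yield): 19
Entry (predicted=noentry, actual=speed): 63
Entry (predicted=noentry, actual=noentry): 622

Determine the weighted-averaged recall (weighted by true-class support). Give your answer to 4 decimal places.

Per-class recall (TP/(TP+FN)):
  stop: TP=796, FN=150+150+156=456 → 796/1252 = 0.63578
  yield: TP=413, FN=21+18+19=58 → 413/471 = 0.87686
  speed: TP=537, FN=54+72+63=189 → 537/726 = 0.73967
  noentry: TP=622, FN=107+95+88=290 → 622/912 = 0.68202
Weighted-recall = Σ (supportᵢ/N)·recallᵢ with N=3361: (1252/3361)·0.63578 + (471/3361)·0.87686 + (726/3361)·0.73967 + (912/3361)·0.68202 = 0.7046

0.7046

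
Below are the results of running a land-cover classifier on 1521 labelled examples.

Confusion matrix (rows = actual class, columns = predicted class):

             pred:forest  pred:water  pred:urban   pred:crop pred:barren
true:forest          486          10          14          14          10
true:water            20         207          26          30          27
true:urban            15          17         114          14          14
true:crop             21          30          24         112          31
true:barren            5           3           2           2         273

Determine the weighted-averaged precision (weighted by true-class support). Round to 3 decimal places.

Per-class precision (TP/(TP+FP)):
  forest: TP=486, FP=20+15+21+5=61 → 486/547 = 0.8885
  water: TP=207, FP=10+17+30+3=60 → 207/267 = 0.7753
  urban: TP=114, FP=14+26+24+2=66 → 114/180 = 0.6333
  crop: TP=112, FP=14+30+14+2=60 → 112/172 = 0.6512
  barren: TP=273, FP=10+27+14+31=82 → 273/355 = 0.7690
Weighted-precision = Σ (supportᵢ/N)·precisionᵢ with N=1521: (534/1521)·0.8885 + (310/1521)·0.7753 + (174/1521)·0.6333 + (218/1521)·0.6512 + (285/1521)·0.7690 = 0.780

0.780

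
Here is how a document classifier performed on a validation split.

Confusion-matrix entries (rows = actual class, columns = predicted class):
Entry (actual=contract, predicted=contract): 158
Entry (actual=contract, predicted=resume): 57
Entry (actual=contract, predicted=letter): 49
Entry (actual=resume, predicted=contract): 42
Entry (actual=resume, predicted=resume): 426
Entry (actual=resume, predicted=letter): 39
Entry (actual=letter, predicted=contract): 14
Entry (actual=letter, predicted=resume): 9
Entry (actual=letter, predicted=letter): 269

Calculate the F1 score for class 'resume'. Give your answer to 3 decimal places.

Take TP from the diagonal, FP from the rest of the 'resume' prediction marginal, FN from the rest of the 'resume' actual marginal.
F1 score = 2·TP/(2·TP+FP+FN).
resume: TP=426, FP=57+9=66, FN=42+39=81 → 852/999 = 0.8529

0.853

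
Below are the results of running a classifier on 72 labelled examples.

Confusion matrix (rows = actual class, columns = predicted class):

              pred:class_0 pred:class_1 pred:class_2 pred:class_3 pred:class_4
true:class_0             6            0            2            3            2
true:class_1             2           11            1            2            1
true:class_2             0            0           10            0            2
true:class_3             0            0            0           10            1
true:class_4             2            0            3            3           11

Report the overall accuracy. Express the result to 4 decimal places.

Accuracy = trace / total = (6+11+10+10+11=48) / 72 = 48/72 = 0.6667

0.6667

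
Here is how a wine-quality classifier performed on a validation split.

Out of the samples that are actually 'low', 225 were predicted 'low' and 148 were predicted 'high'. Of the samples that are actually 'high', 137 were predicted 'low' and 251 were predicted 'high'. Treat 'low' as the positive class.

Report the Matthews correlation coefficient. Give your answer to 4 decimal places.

0.2504

MCC = (TP·TN − FP·FN) / √((TP+FP)(TP+FN)(TN+FP)(TN+FN))
Numerator = 225·251 − 137·148 = 36199
Denominator = √(362·373·388·399) = √20903645112 = 144580.9293
MCC = 36199 / 144580.9293 = 0.2504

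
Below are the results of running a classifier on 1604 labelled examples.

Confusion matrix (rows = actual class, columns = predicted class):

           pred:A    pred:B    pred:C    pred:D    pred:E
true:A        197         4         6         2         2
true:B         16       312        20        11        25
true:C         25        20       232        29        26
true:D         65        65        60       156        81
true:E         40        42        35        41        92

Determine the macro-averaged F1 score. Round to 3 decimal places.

Per-class F1 score (2·TP/(2·TP+FP+FN)):
  A: TP=197, FP=16+25+65+40=146, FN=4+6+2+2=14 → 394/554 = 0.7112
  B: TP=312, FP=4+20+65+42=131, FN=16+20+11+25=72 → 624/827 = 0.7545
  C: TP=232, FP=6+20+60+35=121, FN=25+20+29+26=100 → 464/685 = 0.6774
  D: TP=156, FP=2+11+29+41=83, FN=65+65+60+81=271 → 312/666 = 0.4685
  E: TP=92, FP=2+25+26+81=134, FN=40+42+35+41=158 → 184/476 = 0.3866
Macro-F1 score = mean = (0.7112 + 0.7545 + 0.6774 + 0.4685 + 0.3866) / 5 = 0.600

0.600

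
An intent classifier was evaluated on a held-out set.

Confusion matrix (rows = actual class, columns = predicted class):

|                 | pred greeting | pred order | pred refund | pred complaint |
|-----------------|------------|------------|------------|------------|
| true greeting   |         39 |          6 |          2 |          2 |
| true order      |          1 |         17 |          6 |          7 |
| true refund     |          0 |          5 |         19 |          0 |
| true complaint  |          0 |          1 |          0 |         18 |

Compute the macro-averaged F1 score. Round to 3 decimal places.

0.743

Per-class F1 score (2·TP/(2·TP+FP+FN)):
  greeting: TP=39, FP=1+0+0=1, FN=6+2+2=10 → 78/89 = 0.8764
  order: TP=17, FP=6+5+1=12, FN=1+6+7=14 → 34/60 = 0.5667
  refund: TP=19, FP=2+6+0=8, FN=0+5+0=5 → 38/51 = 0.7451
  complaint: TP=18, FP=2+7+0=9, FN=0+1+0=1 → 36/46 = 0.7826
Macro-F1 score = mean = (0.8764 + 0.5667 + 0.7451 + 0.7826) / 4 = 0.743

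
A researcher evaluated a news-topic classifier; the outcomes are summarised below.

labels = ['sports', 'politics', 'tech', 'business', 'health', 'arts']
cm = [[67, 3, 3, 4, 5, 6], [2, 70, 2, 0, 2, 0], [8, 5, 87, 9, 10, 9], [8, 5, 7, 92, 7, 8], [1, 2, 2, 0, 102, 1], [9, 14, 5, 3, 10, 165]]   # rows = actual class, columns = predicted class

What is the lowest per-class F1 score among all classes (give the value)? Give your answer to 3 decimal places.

Per-class F1 score (2·TP/(2·TP+FP+FN)):
  sports: TP=67, FP=2+8+8+1+9=28, FN=3+3+4+5+6=21 → 134/183 = 0.7322
  politics: TP=70, FP=3+5+5+2+14=29, FN=2+2+0+2+0=6 → 140/175 = 0.8000
  tech: TP=87, FP=3+2+7+2+5=19, FN=8+5+9+10+9=41 → 174/234 = 0.7436
  business: TP=92, FP=4+0+9+0+3=16, FN=8+5+7+7+8=35 → 184/235 = 0.7830
  health: TP=102, FP=5+2+10+7+10=34, FN=1+2+2+0+1=6 → 204/244 = 0.8361
  arts: TP=165, FP=6+0+9+8+1=24, FN=9+14+5+3+10=41 → 330/395 = 0.8354
Lowest is class 'sports' with F1 score = 0.732.

0.732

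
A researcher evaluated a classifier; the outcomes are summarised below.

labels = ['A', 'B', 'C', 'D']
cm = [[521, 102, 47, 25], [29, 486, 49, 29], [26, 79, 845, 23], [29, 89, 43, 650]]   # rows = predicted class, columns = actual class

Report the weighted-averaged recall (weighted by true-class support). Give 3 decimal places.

0.814

Per-class recall (TP/(TP+FN)):
  A: TP=521, FN=29+26+29=84 → 521/605 = 0.8612
  B: TP=486, FN=102+79+89=270 → 486/756 = 0.6429
  C: TP=845, FN=47+49+43=139 → 845/984 = 0.8587
  D: TP=650, FN=25+29+23=77 → 650/727 = 0.8941
Weighted-recall = Σ (supportᵢ/N)·recallᵢ with N=3072: (605/3072)·0.8612 + (756/3072)·0.6429 + (984/3072)·0.8587 + (727/3072)·0.8941 = 0.814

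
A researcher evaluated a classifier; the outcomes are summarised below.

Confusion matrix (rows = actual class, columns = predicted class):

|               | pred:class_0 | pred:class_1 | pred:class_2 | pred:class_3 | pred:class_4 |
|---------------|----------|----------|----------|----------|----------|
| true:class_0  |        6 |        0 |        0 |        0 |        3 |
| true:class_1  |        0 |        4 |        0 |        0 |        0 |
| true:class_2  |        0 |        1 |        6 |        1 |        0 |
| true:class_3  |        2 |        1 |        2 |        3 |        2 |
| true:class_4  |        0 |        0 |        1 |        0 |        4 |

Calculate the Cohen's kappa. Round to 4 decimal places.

Observed agreement pₒ = trace/N = 23/36 = 0.63889
Expected agreement pₑ = Σ (rowᵢ·colᵢ)/N² = (9·8 + 4·6 + 8·9 + 10·4 + 5·9)/36² = 0.19522
κ = (pₒ − pₑ)/(1 − pₑ) = (0.63889 − 0.19522)/(1 − 0.19522) = 0.5513

0.5513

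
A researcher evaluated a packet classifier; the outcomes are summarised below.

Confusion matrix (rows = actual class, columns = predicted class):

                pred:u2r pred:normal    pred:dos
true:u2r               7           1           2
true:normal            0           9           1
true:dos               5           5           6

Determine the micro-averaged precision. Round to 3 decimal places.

Micro-averaging pools counts across classes: ΣTP=22, ΣFP=14, ΣFN=14.
Micro-precision = TP/(TP+FP) on pooled counts = 0.611 (equals overall accuracy in single-label multiclass).

0.611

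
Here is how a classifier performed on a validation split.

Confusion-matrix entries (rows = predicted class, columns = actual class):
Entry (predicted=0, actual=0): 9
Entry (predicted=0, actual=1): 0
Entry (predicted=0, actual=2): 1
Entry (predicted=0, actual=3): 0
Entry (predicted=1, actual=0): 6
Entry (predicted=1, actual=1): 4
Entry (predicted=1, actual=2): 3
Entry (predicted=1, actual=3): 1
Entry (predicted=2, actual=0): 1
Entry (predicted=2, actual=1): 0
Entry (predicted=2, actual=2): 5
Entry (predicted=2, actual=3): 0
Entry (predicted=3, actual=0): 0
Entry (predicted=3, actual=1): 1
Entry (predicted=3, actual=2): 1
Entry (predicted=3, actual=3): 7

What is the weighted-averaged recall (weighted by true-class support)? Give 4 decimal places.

Per-class recall (TP/(TP+FN)):
  0: TP=9, FN=6+1+0=7 → 9/16 = 0.56250
  1: TP=4, FN=0+0+1=1 → 4/5 = 0.80000
  2: TP=5, FN=1+3+1=5 → 5/10 = 0.50000
  3: TP=7, FN=0+1+0=1 → 7/8 = 0.87500
Weighted-recall = Σ (supportᵢ/N)·recallᵢ with N=39: (16/39)·0.56250 + (5/39)·0.80000 + (10/39)·0.50000 + (8/39)·0.87500 = 0.6410

0.6410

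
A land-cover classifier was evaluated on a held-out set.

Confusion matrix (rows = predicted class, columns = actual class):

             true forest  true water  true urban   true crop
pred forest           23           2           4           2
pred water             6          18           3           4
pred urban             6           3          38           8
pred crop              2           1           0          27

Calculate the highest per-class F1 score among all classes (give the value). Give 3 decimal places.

0.761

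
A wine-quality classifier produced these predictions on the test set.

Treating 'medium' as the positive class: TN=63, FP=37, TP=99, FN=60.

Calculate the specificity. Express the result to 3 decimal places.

0.630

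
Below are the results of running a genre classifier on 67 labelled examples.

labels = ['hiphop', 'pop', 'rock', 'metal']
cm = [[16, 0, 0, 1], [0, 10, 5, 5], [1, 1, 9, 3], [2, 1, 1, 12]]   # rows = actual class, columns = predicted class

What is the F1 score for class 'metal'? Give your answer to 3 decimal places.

One-vs-rest for 'metal': TP = diagonal; FP = other classes predicted 'metal'; FN = 'metal' predicted as other.
F1 score = 2·TP/(2·TP+FP+FN).
metal: TP=12, FP=1+5+3=9, FN=2+1+1=4 → 24/37 = 0.6486

0.649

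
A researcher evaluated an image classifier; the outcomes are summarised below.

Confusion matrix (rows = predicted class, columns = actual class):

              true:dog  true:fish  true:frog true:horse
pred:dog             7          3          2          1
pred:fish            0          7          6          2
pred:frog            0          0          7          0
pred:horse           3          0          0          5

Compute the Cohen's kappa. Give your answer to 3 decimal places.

0.478

Observed agreement pₒ = trace/N = 26/43 = 0.6047
Expected agreement pₑ = Σ (rowᵢ·colᵢ)/N² = (10·13 + 10·15 + 15·7 + 8·8)/43² = 0.2428
κ = (pₒ − pₑ)/(1 − pₑ) = (0.6047 − 0.2428)/(1 − 0.2428) = 0.478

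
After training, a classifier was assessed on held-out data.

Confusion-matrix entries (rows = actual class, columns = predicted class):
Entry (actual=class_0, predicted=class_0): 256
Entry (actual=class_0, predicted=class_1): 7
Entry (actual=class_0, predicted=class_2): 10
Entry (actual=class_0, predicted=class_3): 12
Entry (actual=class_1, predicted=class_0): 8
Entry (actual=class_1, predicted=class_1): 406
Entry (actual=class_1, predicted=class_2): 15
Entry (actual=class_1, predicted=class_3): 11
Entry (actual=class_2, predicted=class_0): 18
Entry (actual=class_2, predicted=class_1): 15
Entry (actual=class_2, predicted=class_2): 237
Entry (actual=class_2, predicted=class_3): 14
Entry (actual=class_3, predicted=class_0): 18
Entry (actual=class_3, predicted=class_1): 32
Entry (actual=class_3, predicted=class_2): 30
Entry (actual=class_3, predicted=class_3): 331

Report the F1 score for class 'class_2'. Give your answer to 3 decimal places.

0.823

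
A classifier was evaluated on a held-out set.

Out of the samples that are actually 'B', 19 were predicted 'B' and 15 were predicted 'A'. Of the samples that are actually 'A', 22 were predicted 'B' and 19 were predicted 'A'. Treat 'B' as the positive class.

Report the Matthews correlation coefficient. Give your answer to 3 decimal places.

MCC = (TP·TN − FP·FN) / √((TP+FP)(TP+FN)(TN+FP)(TN+FN))
Numerator = 19·19 − 22·15 = 31
Denominator = √(41·34·41·34) = √1943236 = 1394.0000
MCC = 31 / 1394.0000 = 0.022

0.022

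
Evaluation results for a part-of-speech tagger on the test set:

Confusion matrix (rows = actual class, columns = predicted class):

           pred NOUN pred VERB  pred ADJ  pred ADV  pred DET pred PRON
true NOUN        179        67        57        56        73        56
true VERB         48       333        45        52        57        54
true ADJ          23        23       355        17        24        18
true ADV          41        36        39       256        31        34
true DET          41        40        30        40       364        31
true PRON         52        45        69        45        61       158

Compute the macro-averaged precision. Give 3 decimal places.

Per-class precision (TP/(TP+FP)):
  NOUN: TP=179, FP=48+23+41+41+52=205 → 179/384 = 0.4661
  VERB: TP=333, FP=67+23+36+40+45=211 → 333/544 = 0.6121
  ADJ: TP=355, FP=57+45+39+30+69=240 → 355/595 = 0.5966
  ADV: TP=256, FP=56+52+17+40+45=210 → 256/466 = 0.5494
  DET: TP=364, FP=73+57+24+31+61=246 → 364/610 = 0.5967
  PRON: TP=158, FP=56+54+18+34+31=193 → 158/351 = 0.4501
Macro-precision = mean = (0.4661 + 0.6121 + 0.5966 + 0.5494 + 0.5967 + 0.4501) / 6 = 0.545

0.545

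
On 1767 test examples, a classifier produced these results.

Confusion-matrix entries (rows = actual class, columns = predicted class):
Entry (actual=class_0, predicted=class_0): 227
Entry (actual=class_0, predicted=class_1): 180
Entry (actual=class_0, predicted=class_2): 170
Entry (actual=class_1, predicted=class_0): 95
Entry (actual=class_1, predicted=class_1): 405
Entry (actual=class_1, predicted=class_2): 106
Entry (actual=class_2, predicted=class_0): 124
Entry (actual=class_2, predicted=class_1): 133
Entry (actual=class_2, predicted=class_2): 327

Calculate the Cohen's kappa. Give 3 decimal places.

Observed agreement pₒ = trace/N = 959/1767 = 0.5427
Expected agreement pₑ = Σ (rowᵢ·colᵢ)/N² = (577·446 + 606·718 + 584·603)/1767² = 0.3346
κ = (pₒ − pₑ)/(1 − pₑ) = (0.5427 − 0.3346)/(1 − 0.3346) = 0.313

0.313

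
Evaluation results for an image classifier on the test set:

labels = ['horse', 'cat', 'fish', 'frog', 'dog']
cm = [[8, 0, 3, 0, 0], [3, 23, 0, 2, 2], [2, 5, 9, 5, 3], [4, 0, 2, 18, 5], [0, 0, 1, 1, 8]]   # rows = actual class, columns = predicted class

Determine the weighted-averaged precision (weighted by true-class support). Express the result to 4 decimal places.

Per-class precision (TP/(TP+FP)):
  horse: TP=8, FP=3+2+4+0=9 → 8/17 = 0.47059
  cat: TP=23, FP=0+5+0+0=5 → 23/28 = 0.82143
  fish: TP=9, FP=3+0+2+1=6 → 9/15 = 0.60000
  frog: TP=18, FP=0+2+5+1=8 → 18/26 = 0.69231
  dog: TP=8, FP=0+2+3+5=10 → 8/18 = 0.44444
Weighted-precision = Σ (supportᵢ/N)·precisionᵢ with N=104: (11/104)·0.47059 + (30/104)·0.82143 + (24/104)·0.60000 + (29/104)·0.69231 + (10/104)·0.44444 = 0.6610

0.6610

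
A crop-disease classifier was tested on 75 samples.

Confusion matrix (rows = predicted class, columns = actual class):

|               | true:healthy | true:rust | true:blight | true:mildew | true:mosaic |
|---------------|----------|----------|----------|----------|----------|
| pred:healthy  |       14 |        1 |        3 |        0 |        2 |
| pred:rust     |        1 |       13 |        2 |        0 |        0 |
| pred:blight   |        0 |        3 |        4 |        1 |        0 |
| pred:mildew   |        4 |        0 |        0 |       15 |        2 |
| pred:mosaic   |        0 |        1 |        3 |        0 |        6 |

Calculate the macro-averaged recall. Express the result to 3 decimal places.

Per-class recall (TP/(TP+FN)):
  healthy: TP=14, FN=1+0+4+0=5 → 14/19 = 0.7368
  rust: TP=13, FN=1+3+0+1=5 → 13/18 = 0.7222
  blight: TP=4, FN=3+2+0+3=8 → 4/12 = 0.3333
  mildew: TP=15, FN=0+0+1+0=1 → 15/16 = 0.9375
  mosaic: TP=6, FN=2+0+0+2=4 → 6/10 = 0.6000
Macro-recall = mean = (0.7368 + 0.7222 + 0.3333 + 0.9375 + 0.6000) / 5 = 0.666

0.666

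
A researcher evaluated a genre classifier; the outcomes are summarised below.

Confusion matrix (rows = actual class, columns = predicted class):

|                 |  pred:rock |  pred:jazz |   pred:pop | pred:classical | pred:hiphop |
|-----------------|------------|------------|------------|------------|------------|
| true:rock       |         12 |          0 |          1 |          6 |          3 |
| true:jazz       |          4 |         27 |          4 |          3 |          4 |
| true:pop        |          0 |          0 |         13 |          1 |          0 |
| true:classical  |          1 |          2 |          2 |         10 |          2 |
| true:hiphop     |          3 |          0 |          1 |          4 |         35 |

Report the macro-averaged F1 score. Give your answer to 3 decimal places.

Per-class F1 score (2·TP/(2·TP+FP+FN)):
  rock: TP=12, FP=4+0+1+3=8, FN=0+1+6+3=10 → 24/42 = 0.5714
  jazz: TP=27, FP=0+0+2+0=2, FN=4+4+3+4=15 → 54/71 = 0.7606
  pop: TP=13, FP=1+4+2+1=8, FN=0+0+1+0=1 → 26/35 = 0.7429
  classical: TP=10, FP=6+3+1+4=14, FN=1+2+2+2=7 → 20/41 = 0.4878
  hiphop: TP=35, FP=3+4+0+2=9, FN=3+0+1+4=8 → 70/87 = 0.8046
Macro-F1 score = mean = (0.5714 + 0.7606 + 0.7429 + 0.4878 + 0.8046) / 5 = 0.673

0.673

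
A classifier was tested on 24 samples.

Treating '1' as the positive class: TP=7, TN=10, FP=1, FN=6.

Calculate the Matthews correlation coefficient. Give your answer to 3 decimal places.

0.473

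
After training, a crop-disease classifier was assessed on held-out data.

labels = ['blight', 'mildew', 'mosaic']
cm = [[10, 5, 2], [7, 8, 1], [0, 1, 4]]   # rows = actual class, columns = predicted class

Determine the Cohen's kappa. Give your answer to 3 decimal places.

0.321

Observed agreement pₒ = trace/N = 22/38 = 0.5789
Expected agreement pₑ = Σ (rowᵢ·colᵢ)/N² = (17·17 + 16·14 + 5·7)/38² = 0.3795
κ = (pₒ − pₑ)/(1 − pₑ) = (0.5789 − 0.3795)/(1 − 0.3795) = 0.321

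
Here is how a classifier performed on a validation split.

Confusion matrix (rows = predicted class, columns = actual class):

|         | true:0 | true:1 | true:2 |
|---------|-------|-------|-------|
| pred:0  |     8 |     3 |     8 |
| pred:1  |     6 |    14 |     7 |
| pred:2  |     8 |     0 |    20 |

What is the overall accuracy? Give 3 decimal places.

Accuracy = trace / total = (8+14+20=42) / 74 = 42/74 = 0.568

0.568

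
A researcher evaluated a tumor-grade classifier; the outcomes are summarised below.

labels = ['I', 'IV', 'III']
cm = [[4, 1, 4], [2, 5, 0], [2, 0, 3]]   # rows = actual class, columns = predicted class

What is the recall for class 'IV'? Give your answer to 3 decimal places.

0.714

Treat 'IV' as positive and all other classes as negative.
recall = TP/(TP+FN).
IV: TP=5, FN=2+0=2 → 5/7 = 0.7143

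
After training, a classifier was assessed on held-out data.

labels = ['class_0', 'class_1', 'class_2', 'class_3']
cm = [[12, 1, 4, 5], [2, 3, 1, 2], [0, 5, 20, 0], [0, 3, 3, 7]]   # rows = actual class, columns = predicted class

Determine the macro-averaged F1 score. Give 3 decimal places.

0.560

Per-class F1 score (2·TP/(2·TP+FP+FN)):
  class_0: TP=12, FP=2+0+0=2, FN=1+4+5=10 → 24/36 = 0.6667
  class_1: TP=3, FP=1+5+3=9, FN=2+1+2=5 → 6/20 = 0.3000
  class_2: TP=20, FP=4+1+3=8, FN=0+5+0=5 → 40/53 = 0.7547
  class_3: TP=7, FP=5+2+0=7, FN=0+3+3=6 → 14/27 = 0.5185
Macro-F1 score = mean = (0.6667 + 0.3000 + 0.7547 + 0.5185) / 4 = 0.560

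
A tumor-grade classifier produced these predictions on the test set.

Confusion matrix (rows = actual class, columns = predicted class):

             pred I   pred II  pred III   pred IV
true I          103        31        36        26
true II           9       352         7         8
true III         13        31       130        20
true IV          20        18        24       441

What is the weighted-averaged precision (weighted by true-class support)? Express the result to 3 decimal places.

0.805

Per-class precision (TP/(TP+FP)):
  I: TP=103, FP=9+13+20=42 → 103/145 = 0.7103
  II: TP=352, FP=31+31+18=80 → 352/432 = 0.8148
  III: TP=130, FP=36+7+24=67 → 130/197 = 0.6599
  IV: TP=441, FP=26+8+20=54 → 441/495 = 0.8909
Weighted-precision = Σ (supportᵢ/N)·precisionᵢ with N=1269: (196/1269)·0.7103 + (376/1269)·0.8148 + (194/1269)·0.6599 + (503/1269)·0.8909 = 0.805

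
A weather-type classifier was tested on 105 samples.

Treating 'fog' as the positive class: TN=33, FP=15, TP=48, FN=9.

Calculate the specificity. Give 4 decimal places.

Specificity = TN/(TN+FP) = 33/(33+15) = 0.6875

0.6875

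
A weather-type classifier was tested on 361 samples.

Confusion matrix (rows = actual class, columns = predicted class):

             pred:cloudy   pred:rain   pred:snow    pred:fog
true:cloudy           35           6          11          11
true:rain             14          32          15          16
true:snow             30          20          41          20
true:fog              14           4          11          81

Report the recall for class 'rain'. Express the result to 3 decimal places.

One-vs-rest for 'rain': TP = diagonal; FP = other classes predicted 'rain'; FN = 'rain' predicted as other.
recall = TP/(TP+FN).
rain: TP=32, FN=14+15+16=45 → 32/77 = 0.4156

0.416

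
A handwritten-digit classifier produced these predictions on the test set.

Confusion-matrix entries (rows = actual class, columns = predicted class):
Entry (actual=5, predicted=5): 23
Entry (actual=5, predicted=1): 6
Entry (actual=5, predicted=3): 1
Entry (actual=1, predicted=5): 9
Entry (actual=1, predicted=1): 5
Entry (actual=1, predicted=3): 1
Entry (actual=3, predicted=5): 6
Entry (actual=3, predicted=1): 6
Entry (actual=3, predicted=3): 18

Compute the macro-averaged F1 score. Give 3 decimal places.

Per-class F1 score (2·TP/(2·TP+FP+FN)):
  5: TP=23, FP=9+6=15, FN=6+1=7 → 46/68 = 0.6765
  1: TP=5, FP=6+6=12, FN=9+1=10 → 10/32 = 0.3125
  3: TP=18, FP=1+1=2, FN=6+6=12 → 36/50 = 0.7200
Macro-F1 score = mean = (0.6765 + 0.3125 + 0.7200) / 3 = 0.570

0.570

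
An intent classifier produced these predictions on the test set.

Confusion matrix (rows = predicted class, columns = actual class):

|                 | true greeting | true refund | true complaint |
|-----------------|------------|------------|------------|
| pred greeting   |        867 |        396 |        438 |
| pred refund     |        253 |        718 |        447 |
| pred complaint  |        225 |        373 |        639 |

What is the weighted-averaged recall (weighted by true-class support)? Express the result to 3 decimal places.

0.511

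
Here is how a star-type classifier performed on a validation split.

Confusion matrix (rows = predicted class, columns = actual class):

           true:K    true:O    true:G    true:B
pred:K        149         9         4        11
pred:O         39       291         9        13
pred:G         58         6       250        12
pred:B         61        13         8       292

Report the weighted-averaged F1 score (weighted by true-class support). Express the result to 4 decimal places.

0.7895

Per-class F1 score (2·TP/(2·TP+FP+FN)):
  K: TP=149, FP=9+4+11=24, FN=39+58+61=158 → 298/480 = 0.62083
  O: TP=291, FP=39+9+13=61, FN=9+6+13=28 → 582/671 = 0.86736
  G: TP=250, FP=58+6+12=76, FN=4+9+8=21 → 500/597 = 0.83752
  B: TP=292, FP=61+13+8=82, FN=11+13+12=36 → 584/702 = 0.83191
Weighted-F1 score = Σ (supportᵢ/N)·F1 scoreᵢ with N=1225: (307/1225)·0.62083 + (319/1225)·0.86736 + (271/1225)·0.83752 + (328/1225)·0.83191 = 0.7895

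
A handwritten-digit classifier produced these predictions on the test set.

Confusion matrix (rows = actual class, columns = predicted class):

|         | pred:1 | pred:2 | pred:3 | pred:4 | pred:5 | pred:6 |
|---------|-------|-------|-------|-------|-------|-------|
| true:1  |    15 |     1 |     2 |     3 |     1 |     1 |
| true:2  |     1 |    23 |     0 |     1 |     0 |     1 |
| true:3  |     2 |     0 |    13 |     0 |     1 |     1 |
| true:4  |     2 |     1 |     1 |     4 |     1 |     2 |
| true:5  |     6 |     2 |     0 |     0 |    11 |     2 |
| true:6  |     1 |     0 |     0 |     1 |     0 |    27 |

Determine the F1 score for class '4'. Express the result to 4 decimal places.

F1 score = 2·TP/(2·TP+FP+FN).
4: TP=4, FP=3+1+0+0+1=5, FN=2+1+1+1+2=7 → 8/20 = 0.40000

0.4000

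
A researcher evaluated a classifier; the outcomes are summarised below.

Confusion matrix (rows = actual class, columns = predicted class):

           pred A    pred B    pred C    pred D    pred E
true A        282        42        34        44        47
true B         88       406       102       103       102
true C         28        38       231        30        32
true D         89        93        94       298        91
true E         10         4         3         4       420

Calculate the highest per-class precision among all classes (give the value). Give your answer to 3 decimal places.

0.696

Per-class precision (TP/(TP+FP)):
  A: TP=282, FP=88+28+89+10=215 → 282/497 = 0.5674
  B: TP=406, FP=42+38+93+4=177 → 406/583 = 0.6964
  C: TP=231, FP=34+102+94+3=233 → 231/464 = 0.4978
  D: TP=298, FP=44+103+30+4=181 → 298/479 = 0.6221
  E: TP=420, FP=47+102+32+91=272 → 420/692 = 0.6069
Highest is class 'B' with precision = 0.696.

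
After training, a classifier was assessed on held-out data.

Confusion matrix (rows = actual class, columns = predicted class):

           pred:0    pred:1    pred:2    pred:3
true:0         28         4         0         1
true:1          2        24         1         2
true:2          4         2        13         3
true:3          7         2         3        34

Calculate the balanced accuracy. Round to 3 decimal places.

0.752

Balanced accuracy = mean of per-class recall.
  0: recall = 28/33 = 0.8485
  1: recall = 24/29 = 0.8276
  2: recall = 13/22 = 0.5909
  3: recall = 34/46 = 0.7391
Mean = (0.8485 + 0.8276 + 0.5909 + 0.7391) / 4 = 0.752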